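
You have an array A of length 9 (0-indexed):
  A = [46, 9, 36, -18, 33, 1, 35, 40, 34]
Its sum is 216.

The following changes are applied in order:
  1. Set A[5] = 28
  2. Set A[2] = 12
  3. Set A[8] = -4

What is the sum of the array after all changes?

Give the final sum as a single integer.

Answer: 181

Derivation:
Initial sum: 216
Change 1: A[5] 1 -> 28, delta = 27, sum = 243
Change 2: A[2] 36 -> 12, delta = -24, sum = 219
Change 3: A[8] 34 -> -4, delta = -38, sum = 181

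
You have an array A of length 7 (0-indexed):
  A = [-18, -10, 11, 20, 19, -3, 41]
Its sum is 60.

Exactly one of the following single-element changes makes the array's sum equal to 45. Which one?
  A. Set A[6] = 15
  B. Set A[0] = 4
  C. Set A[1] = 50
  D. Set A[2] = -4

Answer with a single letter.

Answer: D

Derivation:
Option A: A[6] 41->15, delta=-26, new_sum=60+(-26)=34
Option B: A[0] -18->4, delta=22, new_sum=60+(22)=82
Option C: A[1] -10->50, delta=60, new_sum=60+(60)=120
Option D: A[2] 11->-4, delta=-15, new_sum=60+(-15)=45 <-- matches target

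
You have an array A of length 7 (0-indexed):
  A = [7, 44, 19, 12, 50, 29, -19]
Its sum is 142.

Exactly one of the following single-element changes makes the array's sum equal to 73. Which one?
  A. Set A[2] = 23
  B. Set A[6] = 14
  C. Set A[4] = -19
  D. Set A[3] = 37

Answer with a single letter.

Answer: C

Derivation:
Option A: A[2] 19->23, delta=4, new_sum=142+(4)=146
Option B: A[6] -19->14, delta=33, new_sum=142+(33)=175
Option C: A[4] 50->-19, delta=-69, new_sum=142+(-69)=73 <-- matches target
Option D: A[3] 12->37, delta=25, new_sum=142+(25)=167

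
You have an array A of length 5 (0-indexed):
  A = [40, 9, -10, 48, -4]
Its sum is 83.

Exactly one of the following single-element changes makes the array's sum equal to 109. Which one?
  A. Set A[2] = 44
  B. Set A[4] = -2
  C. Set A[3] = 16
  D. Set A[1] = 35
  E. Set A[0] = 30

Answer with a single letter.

Answer: D

Derivation:
Option A: A[2] -10->44, delta=54, new_sum=83+(54)=137
Option B: A[4] -4->-2, delta=2, new_sum=83+(2)=85
Option C: A[3] 48->16, delta=-32, new_sum=83+(-32)=51
Option D: A[1] 9->35, delta=26, new_sum=83+(26)=109 <-- matches target
Option E: A[0] 40->30, delta=-10, new_sum=83+(-10)=73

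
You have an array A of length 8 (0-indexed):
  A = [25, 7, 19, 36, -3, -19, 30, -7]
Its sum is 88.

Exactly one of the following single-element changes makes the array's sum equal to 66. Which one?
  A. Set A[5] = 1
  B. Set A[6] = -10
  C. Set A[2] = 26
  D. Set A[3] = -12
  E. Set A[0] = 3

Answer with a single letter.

Option A: A[5] -19->1, delta=20, new_sum=88+(20)=108
Option B: A[6] 30->-10, delta=-40, new_sum=88+(-40)=48
Option C: A[2] 19->26, delta=7, new_sum=88+(7)=95
Option D: A[3] 36->-12, delta=-48, new_sum=88+(-48)=40
Option E: A[0] 25->3, delta=-22, new_sum=88+(-22)=66 <-- matches target

Answer: E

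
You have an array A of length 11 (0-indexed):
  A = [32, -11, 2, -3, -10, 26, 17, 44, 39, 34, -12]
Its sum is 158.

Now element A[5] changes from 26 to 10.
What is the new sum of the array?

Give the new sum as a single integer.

Old value at index 5: 26
New value at index 5: 10
Delta = 10 - 26 = -16
New sum = old_sum + delta = 158 + (-16) = 142

Answer: 142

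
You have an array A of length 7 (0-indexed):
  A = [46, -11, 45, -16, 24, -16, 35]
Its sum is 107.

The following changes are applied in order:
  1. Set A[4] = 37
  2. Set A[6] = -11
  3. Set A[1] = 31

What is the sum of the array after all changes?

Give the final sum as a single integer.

Initial sum: 107
Change 1: A[4] 24 -> 37, delta = 13, sum = 120
Change 2: A[6] 35 -> -11, delta = -46, sum = 74
Change 3: A[1] -11 -> 31, delta = 42, sum = 116

Answer: 116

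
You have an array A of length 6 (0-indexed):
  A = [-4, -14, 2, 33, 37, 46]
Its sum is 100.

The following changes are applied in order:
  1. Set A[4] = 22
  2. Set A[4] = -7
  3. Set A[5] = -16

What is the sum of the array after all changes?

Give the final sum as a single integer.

Initial sum: 100
Change 1: A[4] 37 -> 22, delta = -15, sum = 85
Change 2: A[4] 22 -> -7, delta = -29, sum = 56
Change 3: A[5] 46 -> -16, delta = -62, sum = -6

Answer: -6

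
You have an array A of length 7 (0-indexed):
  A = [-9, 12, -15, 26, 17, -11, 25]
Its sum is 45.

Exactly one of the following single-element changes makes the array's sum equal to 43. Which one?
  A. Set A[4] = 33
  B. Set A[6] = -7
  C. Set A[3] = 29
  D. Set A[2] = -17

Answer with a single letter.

Option A: A[4] 17->33, delta=16, new_sum=45+(16)=61
Option B: A[6] 25->-7, delta=-32, new_sum=45+(-32)=13
Option C: A[3] 26->29, delta=3, new_sum=45+(3)=48
Option D: A[2] -15->-17, delta=-2, new_sum=45+(-2)=43 <-- matches target

Answer: D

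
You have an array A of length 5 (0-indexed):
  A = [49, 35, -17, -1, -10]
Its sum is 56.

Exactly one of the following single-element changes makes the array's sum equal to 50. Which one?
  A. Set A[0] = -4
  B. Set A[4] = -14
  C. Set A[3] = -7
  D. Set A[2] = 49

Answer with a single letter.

Option A: A[0] 49->-4, delta=-53, new_sum=56+(-53)=3
Option B: A[4] -10->-14, delta=-4, new_sum=56+(-4)=52
Option C: A[3] -1->-7, delta=-6, new_sum=56+(-6)=50 <-- matches target
Option D: A[2] -17->49, delta=66, new_sum=56+(66)=122

Answer: C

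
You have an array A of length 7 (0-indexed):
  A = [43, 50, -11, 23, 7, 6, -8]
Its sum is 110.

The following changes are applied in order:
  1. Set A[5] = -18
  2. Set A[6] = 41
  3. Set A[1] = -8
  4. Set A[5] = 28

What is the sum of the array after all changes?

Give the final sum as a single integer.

Answer: 123

Derivation:
Initial sum: 110
Change 1: A[5] 6 -> -18, delta = -24, sum = 86
Change 2: A[6] -8 -> 41, delta = 49, sum = 135
Change 3: A[1] 50 -> -8, delta = -58, sum = 77
Change 4: A[5] -18 -> 28, delta = 46, sum = 123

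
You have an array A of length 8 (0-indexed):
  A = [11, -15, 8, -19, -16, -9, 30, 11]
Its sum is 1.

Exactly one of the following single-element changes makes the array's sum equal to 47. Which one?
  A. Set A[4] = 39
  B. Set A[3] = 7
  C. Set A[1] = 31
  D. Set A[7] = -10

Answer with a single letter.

Answer: C

Derivation:
Option A: A[4] -16->39, delta=55, new_sum=1+(55)=56
Option B: A[3] -19->7, delta=26, new_sum=1+(26)=27
Option C: A[1] -15->31, delta=46, new_sum=1+(46)=47 <-- matches target
Option D: A[7] 11->-10, delta=-21, new_sum=1+(-21)=-20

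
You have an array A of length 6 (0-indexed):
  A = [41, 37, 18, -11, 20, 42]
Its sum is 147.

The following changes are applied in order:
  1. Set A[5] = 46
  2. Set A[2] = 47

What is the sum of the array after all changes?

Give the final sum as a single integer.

Initial sum: 147
Change 1: A[5] 42 -> 46, delta = 4, sum = 151
Change 2: A[2] 18 -> 47, delta = 29, sum = 180

Answer: 180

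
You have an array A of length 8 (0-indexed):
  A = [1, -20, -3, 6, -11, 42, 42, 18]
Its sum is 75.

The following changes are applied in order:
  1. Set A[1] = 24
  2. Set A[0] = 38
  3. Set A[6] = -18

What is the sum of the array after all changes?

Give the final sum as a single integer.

Initial sum: 75
Change 1: A[1] -20 -> 24, delta = 44, sum = 119
Change 2: A[0] 1 -> 38, delta = 37, sum = 156
Change 3: A[6] 42 -> -18, delta = -60, sum = 96

Answer: 96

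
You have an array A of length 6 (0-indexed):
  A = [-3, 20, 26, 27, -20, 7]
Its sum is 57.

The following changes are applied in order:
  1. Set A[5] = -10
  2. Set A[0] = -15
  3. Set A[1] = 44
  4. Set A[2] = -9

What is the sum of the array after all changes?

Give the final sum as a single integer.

Answer: 17

Derivation:
Initial sum: 57
Change 1: A[5] 7 -> -10, delta = -17, sum = 40
Change 2: A[0] -3 -> -15, delta = -12, sum = 28
Change 3: A[1] 20 -> 44, delta = 24, sum = 52
Change 4: A[2] 26 -> -9, delta = -35, sum = 17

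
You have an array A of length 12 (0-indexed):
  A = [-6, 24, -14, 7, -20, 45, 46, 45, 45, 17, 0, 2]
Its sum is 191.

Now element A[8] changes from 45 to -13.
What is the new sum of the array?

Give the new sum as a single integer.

Old value at index 8: 45
New value at index 8: -13
Delta = -13 - 45 = -58
New sum = old_sum + delta = 191 + (-58) = 133

Answer: 133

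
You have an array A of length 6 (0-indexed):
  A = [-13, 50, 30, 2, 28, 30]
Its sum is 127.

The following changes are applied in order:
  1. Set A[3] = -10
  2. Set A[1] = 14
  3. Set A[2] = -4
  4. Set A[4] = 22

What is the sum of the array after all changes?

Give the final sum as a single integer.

Initial sum: 127
Change 1: A[3] 2 -> -10, delta = -12, sum = 115
Change 2: A[1] 50 -> 14, delta = -36, sum = 79
Change 3: A[2] 30 -> -4, delta = -34, sum = 45
Change 4: A[4] 28 -> 22, delta = -6, sum = 39

Answer: 39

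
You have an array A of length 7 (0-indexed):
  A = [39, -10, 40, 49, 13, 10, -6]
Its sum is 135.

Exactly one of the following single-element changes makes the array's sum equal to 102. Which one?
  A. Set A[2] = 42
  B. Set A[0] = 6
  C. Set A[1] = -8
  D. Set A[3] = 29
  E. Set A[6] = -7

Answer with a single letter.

Option A: A[2] 40->42, delta=2, new_sum=135+(2)=137
Option B: A[0] 39->6, delta=-33, new_sum=135+(-33)=102 <-- matches target
Option C: A[1] -10->-8, delta=2, new_sum=135+(2)=137
Option D: A[3] 49->29, delta=-20, new_sum=135+(-20)=115
Option E: A[6] -6->-7, delta=-1, new_sum=135+(-1)=134

Answer: B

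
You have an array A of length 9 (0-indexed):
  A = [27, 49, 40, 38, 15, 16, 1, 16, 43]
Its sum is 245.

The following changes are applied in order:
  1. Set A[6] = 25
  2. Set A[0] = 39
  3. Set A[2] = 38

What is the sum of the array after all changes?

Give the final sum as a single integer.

Initial sum: 245
Change 1: A[6] 1 -> 25, delta = 24, sum = 269
Change 2: A[0] 27 -> 39, delta = 12, sum = 281
Change 3: A[2] 40 -> 38, delta = -2, sum = 279

Answer: 279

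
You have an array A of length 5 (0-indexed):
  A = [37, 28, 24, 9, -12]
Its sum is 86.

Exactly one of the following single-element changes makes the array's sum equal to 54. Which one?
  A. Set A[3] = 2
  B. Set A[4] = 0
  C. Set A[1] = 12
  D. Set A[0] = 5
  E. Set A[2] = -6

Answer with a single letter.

Option A: A[3] 9->2, delta=-7, new_sum=86+(-7)=79
Option B: A[4] -12->0, delta=12, new_sum=86+(12)=98
Option C: A[1] 28->12, delta=-16, new_sum=86+(-16)=70
Option D: A[0] 37->5, delta=-32, new_sum=86+(-32)=54 <-- matches target
Option E: A[2] 24->-6, delta=-30, new_sum=86+(-30)=56

Answer: D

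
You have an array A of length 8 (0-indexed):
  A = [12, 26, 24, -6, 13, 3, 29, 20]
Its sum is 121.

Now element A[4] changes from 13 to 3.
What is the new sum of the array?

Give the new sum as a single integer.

Old value at index 4: 13
New value at index 4: 3
Delta = 3 - 13 = -10
New sum = old_sum + delta = 121 + (-10) = 111

Answer: 111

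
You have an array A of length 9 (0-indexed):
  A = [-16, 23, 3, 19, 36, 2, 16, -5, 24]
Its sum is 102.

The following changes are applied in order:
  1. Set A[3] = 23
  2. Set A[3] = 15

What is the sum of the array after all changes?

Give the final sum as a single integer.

Initial sum: 102
Change 1: A[3] 19 -> 23, delta = 4, sum = 106
Change 2: A[3] 23 -> 15, delta = -8, sum = 98

Answer: 98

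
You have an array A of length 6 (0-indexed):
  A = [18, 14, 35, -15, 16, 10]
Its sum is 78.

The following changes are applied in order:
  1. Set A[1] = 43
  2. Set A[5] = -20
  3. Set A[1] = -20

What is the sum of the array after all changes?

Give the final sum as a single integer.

Initial sum: 78
Change 1: A[1] 14 -> 43, delta = 29, sum = 107
Change 2: A[5] 10 -> -20, delta = -30, sum = 77
Change 3: A[1] 43 -> -20, delta = -63, sum = 14

Answer: 14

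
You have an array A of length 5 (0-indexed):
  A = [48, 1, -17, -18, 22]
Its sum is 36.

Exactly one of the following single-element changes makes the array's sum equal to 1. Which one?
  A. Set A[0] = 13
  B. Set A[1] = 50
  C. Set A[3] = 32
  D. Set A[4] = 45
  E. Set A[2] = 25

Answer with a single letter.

Answer: A

Derivation:
Option A: A[0] 48->13, delta=-35, new_sum=36+(-35)=1 <-- matches target
Option B: A[1] 1->50, delta=49, new_sum=36+(49)=85
Option C: A[3] -18->32, delta=50, new_sum=36+(50)=86
Option D: A[4] 22->45, delta=23, new_sum=36+(23)=59
Option E: A[2] -17->25, delta=42, new_sum=36+(42)=78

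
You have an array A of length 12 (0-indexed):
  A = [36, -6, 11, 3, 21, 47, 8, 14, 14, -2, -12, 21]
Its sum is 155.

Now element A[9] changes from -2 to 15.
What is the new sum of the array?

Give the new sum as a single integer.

Old value at index 9: -2
New value at index 9: 15
Delta = 15 - -2 = 17
New sum = old_sum + delta = 155 + (17) = 172

Answer: 172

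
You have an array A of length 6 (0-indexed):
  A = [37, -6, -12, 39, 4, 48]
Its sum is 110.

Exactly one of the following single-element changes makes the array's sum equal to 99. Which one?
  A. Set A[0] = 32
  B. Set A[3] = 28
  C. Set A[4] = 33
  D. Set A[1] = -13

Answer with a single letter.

Option A: A[0] 37->32, delta=-5, new_sum=110+(-5)=105
Option B: A[3] 39->28, delta=-11, new_sum=110+(-11)=99 <-- matches target
Option C: A[4] 4->33, delta=29, new_sum=110+(29)=139
Option D: A[1] -6->-13, delta=-7, new_sum=110+(-7)=103

Answer: B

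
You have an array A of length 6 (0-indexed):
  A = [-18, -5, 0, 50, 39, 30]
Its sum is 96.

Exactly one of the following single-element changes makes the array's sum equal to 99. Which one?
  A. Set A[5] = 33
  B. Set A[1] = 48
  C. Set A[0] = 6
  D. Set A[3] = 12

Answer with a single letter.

Answer: A

Derivation:
Option A: A[5] 30->33, delta=3, new_sum=96+(3)=99 <-- matches target
Option B: A[1] -5->48, delta=53, new_sum=96+(53)=149
Option C: A[0] -18->6, delta=24, new_sum=96+(24)=120
Option D: A[3] 50->12, delta=-38, new_sum=96+(-38)=58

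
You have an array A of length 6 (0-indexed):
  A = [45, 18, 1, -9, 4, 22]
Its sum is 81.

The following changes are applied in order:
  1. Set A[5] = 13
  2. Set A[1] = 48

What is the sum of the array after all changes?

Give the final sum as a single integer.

Answer: 102

Derivation:
Initial sum: 81
Change 1: A[5] 22 -> 13, delta = -9, sum = 72
Change 2: A[1] 18 -> 48, delta = 30, sum = 102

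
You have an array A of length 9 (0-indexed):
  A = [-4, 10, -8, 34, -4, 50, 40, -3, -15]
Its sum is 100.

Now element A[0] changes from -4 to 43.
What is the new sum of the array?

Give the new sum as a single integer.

Answer: 147

Derivation:
Old value at index 0: -4
New value at index 0: 43
Delta = 43 - -4 = 47
New sum = old_sum + delta = 100 + (47) = 147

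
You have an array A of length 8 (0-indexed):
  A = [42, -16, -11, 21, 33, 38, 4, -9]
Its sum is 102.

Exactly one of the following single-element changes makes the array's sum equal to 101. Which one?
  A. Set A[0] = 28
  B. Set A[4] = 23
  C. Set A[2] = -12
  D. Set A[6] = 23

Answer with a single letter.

Answer: C

Derivation:
Option A: A[0] 42->28, delta=-14, new_sum=102+(-14)=88
Option B: A[4] 33->23, delta=-10, new_sum=102+(-10)=92
Option C: A[2] -11->-12, delta=-1, new_sum=102+(-1)=101 <-- matches target
Option D: A[6] 4->23, delta=19, new_sum=102+(19)=121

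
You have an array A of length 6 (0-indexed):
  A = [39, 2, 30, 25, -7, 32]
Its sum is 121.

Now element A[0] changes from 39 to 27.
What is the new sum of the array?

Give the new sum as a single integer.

Answer: 109

Derivation:
Old value at index 0: 39
New value at index 0: 27
Delta = 27 - 39 = -12
New sum = old_sum + delta = 121 + (-12) = 109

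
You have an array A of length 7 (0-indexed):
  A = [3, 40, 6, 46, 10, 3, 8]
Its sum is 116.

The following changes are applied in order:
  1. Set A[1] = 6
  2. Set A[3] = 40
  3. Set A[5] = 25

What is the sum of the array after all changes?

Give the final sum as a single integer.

Answer: 98

Derivation:
Initial sum: 116
Change 1: A[1] 40 -> 6, delta = -34, sum = 82
Change 2: A[3] 46 -> 40, delta = -6, sum = 76
Change 3: A[5] 3 -> 25, delta = 22, sum = 98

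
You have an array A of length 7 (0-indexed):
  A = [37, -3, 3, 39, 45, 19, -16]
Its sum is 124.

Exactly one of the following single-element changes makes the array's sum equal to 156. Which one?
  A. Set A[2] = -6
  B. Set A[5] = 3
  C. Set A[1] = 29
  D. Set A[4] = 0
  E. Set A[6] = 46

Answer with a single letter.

Option A: A[2] 3->-6, delta=-9, new_sum=124+(-9)=115
Option B: A[5] 19->3, delta=-16, new_sum=124+(-16)=108
Option C: A[1] -3->29, delta=32, new_sum=124+(32)=156 <-- matches target
Option D: A[4] 45->0, delta=-45, new_sum=124+(-45)=79
Option E: A[6] -16->46, delta=62, new_sum=124+(62)=186

Answer: C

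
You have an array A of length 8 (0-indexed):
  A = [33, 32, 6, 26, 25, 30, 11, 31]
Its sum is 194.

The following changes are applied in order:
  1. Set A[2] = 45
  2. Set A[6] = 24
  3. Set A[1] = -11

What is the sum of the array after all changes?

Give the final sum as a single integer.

Answer: 203

Derivation:
Initial sum: 194
Change 1: A[2] 6 -> 45, delta = 39, sum = 233
Change 2: A[6] 11 -> 24, delta = 13, sum = 246
Change 3: A[1] 32 -> -11, delta = -43, sum = 203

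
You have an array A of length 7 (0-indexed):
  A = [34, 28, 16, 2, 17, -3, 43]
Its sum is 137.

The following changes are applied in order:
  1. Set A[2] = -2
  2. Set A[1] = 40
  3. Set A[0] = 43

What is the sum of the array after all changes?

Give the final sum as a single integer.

Initial sum: 137
Change 1: A[2] 16 -> -2, delta = -18, sum = 119
Change 2: A[1] 28 -> 40, delta = 12, sum = 131
Change 3: A[0] 34 -> 43, delta = 9, sum = 140

Answer: 140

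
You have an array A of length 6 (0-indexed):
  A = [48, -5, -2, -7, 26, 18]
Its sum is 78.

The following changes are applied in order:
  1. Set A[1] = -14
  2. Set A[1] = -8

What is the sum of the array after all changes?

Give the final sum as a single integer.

Initial sum: 78
Change 1: A[1] -5 -> -14, delta = -9, sum = 69
Change 2: A[1] -14 -> -8, delta = 6, sum = 75

Answer: 75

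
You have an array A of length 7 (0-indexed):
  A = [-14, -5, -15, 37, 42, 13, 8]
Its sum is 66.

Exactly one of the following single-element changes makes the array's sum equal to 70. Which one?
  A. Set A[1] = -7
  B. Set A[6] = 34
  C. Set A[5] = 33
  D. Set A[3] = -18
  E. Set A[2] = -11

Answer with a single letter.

Answer: E

Derivation:
Option A: A[1] -5->-7, delta=-2, new_sum=66+(-2)=64
Option B: A[6] 8->34, delta=26, new_sum=66+(26)=92
Option C: A[5] 13->33, delta=20, new_sum=66+(20)=86
Option D: A[3] 37->-18, delta=-55, new_sum=66+(-55)=11
Option E: A[2] -15->-11, delta=4, new_sum=66+(4)=70 <-- matches target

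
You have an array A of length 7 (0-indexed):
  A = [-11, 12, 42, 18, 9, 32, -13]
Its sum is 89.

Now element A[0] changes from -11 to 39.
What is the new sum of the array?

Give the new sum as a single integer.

Answer: 139

Derivation:
Old value at index 0: -11
New value at index 0: 39
Delta = 39 - -11 = 50
New sum = old_sum + delta = 89 + (50) = 139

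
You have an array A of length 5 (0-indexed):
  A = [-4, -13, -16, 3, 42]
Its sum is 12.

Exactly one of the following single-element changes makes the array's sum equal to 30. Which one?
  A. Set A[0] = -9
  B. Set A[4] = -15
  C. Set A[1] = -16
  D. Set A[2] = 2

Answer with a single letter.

Answer: D

Derivation:
Option A: A[0] -4->-9, delta=-5, new_sum=12+(-5)=7
Option B: A[4] 42->-15, delta=-57, new_sum=12+(-57)=-45
Option C: A[1] -13->-16, delta=-3, new_sum=12+(-3)=9
Option D: A[2] -16->2, delta=18, new_sum=12+(18)=30 <-- matches target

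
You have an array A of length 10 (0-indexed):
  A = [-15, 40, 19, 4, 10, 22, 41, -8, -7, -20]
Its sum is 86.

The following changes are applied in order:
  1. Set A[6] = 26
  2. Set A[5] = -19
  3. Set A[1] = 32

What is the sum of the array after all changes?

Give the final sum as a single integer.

Answer: 22

Derivation:
Initial sum: 86
Change 1: A[6] 41 -> 26, delta = -15, sum = 71
Change 2: A[5] 22 -> -19, delta = -41, sum = 30
Change 3: A[1] 40 -> 32, delta = -8, sum = 22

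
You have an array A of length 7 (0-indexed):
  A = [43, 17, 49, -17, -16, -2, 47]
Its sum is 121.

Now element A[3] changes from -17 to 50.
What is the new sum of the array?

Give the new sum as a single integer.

Old value at index 3: -17
New value at index 3: 50
Delta = 50 - -17 = 67
New sum = old_sum + delta = 121 + (67) = 188

Answer: 188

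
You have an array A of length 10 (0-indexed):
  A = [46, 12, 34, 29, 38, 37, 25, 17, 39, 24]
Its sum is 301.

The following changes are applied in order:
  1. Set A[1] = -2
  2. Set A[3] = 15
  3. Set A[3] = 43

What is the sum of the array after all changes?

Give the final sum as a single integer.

Answer: 301

Derivation:
Initial sum: 301
Change 1: A[1] 12 -> -2, delta = -14, sum = 287
Change 2: A[3] 29 -> 15, delta = -14, sum = 273
Change 3: A[3] 15 -> 43, delta = 28, sum = 301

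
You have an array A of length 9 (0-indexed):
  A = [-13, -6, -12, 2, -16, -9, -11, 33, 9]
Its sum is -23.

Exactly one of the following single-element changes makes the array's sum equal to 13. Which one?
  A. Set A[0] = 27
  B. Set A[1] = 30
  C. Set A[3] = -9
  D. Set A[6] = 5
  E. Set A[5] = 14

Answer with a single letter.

Option A: A[0] -13->27, delta=40, new_sum=-23+(40)=17
Option B: A[1] -6->30, delta=36, new_sum=-23+(36)=13 <-- matches target
Option C: A[3] 2->-9, delta=-11, new_sum=-23+(-11)=-34
Option D: A[6] -11->5, delta=16, new_sum=-23+(16)=-7
Option E: A[5] -9->14, delta=23, new_sum=-23+(23)=0

Answer: B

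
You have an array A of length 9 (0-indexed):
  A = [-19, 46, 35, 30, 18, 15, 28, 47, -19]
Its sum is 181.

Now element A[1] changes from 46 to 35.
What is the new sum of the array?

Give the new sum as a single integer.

Answer: 170

Derivation:
Old value at index 1: 46
New value at index 1: 35
Delta = 35 - 46 = -11
New sum = old_sum + delta = 181 + (-11) = 170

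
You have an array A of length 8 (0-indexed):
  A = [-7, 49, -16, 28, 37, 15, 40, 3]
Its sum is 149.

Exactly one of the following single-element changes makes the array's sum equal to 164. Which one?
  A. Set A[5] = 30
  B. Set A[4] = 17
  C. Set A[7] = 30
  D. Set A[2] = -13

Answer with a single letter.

Option A: A[5] 15->30, delta=15, new_sum=149+(15)=164 <-- matches target
Option B: A[4] 37->17, delta=-20, new_sum=149+(-20)=129
Option C: A[7] 3->30, delta=27, new_sum=149+(27)=176
Option D: A[2] -16->-13, delta=3, new_sum=149+(3)=152

Answer: A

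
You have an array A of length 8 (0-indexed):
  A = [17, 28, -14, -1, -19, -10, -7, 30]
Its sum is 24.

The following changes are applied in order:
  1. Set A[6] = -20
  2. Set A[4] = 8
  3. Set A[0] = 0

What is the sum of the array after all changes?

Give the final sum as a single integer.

Answer: 21

Derivation:
Initial sum: 24
Change 1: A[6] -7 -> -20, delta = -13, sum = 11
Change 2: A[4] -19 -> 8, delta = 27, sum = 38
Change 3: A[0] 17 -> 0, delta = -17, sum = 21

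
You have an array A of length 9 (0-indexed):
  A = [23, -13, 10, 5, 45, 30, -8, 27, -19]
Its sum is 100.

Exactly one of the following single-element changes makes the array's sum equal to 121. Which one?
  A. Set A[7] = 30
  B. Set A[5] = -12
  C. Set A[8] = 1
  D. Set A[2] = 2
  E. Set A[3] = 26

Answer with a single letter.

Answer: E

Derivation:
Option A: A[7] 27->30, delta=3, new_sum=100+(3)=103
Option B: A[5] 30->-12, delta=-42, new_sum=100+(-42)=58
Option C: A[8] -19->1, delta=20, new_sum=100+(20)=120
Option D: A[2] 10->2, delta=-8, new_sum=100+(-8)=92
Option E: A[3] 5->26, delta=21, new_sum=100+(21)=121 <-- matches target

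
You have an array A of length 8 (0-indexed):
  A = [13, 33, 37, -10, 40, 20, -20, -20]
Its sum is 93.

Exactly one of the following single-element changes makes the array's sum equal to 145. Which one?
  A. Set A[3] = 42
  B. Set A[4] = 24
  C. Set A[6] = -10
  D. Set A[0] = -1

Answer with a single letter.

Answer: A

Derivation:
Option A: A[3] -10->42, delta=52, new_sum=93+(52)=145 <-- matches target
Option B: A[4] 40->24, delta=-16, new_sum=93+(-16)=77
Option C: A[6] -20->-10, delta=10, new_sum=93+(10)=103
Option D: A[0] 13->-1, delta=-14, new_sum=93+(-14)=79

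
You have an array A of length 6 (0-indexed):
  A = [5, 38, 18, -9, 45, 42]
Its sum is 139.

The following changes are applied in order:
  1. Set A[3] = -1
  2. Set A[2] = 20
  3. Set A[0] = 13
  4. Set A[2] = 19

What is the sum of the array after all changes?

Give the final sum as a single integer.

Answer: 156

Derivation:
Initial sum: 139
Change 1: A[3] -9 -> -1, delta = 8, sum = 147
Change 2: A[2] 18 -> 20, delta = 2, sum = 149
Change 3: A[0] 5 -> 13, delta = 8, sum = 157
Change 4: A[2] 20 -> 19, delta = -1, sum = 156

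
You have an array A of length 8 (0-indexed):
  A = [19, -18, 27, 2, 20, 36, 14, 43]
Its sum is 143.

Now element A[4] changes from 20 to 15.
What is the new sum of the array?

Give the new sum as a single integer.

Old value at index 4: 20
New value at index 4: 15
Delta = 15 - 20 = -5
New sum = old_sum + delta = 143 + (-5) = 138

Answer: 138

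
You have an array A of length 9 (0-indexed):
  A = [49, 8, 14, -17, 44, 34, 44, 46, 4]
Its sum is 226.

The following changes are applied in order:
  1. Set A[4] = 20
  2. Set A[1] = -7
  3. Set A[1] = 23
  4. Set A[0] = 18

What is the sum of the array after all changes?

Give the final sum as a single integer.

Answer: 186

Derivation:
Initial sum: 226
Change 1: A[4] 44 -> 20, delta = -24, sum = 202
Change 2: A[1] 8 -> -7, delta = -15, sum = 187
Change 3: A[1] -7 -> 23, delta = 30, sum = 217
Change 4: A[0] 49 -> 18, delta = -31, sum = 186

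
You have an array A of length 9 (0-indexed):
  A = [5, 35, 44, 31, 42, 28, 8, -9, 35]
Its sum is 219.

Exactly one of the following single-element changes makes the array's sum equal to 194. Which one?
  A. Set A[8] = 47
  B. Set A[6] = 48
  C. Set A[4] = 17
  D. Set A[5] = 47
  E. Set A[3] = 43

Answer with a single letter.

Option A: A[8] 35->47, delta=12, new_sum=219+(12)=231
Option B: A[6] 8->48, delta=40, new_sum=219+(40)=259
Option C: A[4] 42->17, delta=-25, new_sum=219+(-25)=194 <-- matches target
Option D: A[5] 28->47, delta=19, new_sum=219+(19)=238
Option E: A[3] 31->43, delta=12, new_sum=219+(12)=231

Answer: C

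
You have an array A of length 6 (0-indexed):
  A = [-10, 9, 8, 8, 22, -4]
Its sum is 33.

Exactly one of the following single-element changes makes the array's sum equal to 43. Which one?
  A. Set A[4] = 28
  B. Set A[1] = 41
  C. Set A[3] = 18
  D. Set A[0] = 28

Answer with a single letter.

Option A: A[4] 22->28, delta=6, new_sum=33+(6)=39
Option B: A[1] 9->41, delta=32, new_sum=33+(32)=65
Option C: A[3] 8->18, delta=10, new_sum=33+(10)=43 <-- matches target
Option D: A[0] -10->28, delta=38, new_sum=33+(38)=71

Answer: C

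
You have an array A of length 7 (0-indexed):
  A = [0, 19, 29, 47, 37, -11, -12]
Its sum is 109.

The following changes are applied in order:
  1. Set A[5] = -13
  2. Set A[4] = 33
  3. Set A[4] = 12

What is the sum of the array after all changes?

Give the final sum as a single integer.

Answer: 82

Derivation:
Initial sum: 109
Change 1: A[5] -11 -> -13, delta = -2, sum = 107
Change 2: A[4] 37 -> 33, delta = -4, sum = 103
Change 3: A[4] 33 -> 12, delta = -21, sum = 82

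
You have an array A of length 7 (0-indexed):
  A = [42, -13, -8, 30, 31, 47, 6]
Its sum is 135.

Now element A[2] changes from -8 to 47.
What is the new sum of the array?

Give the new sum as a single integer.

Old value at index 2: -8
New value at index 2: 47
Delta = 47 - -8 = 55
New sum = old_sum + delta = 135 + (55) = 190

Answer: 190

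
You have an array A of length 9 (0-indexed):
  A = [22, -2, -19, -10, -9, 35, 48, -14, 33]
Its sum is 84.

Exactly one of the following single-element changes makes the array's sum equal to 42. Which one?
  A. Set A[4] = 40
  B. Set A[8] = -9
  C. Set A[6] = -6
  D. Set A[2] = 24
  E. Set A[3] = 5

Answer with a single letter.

Option A: A[4] -9->40, delta=49, new_sum=84+(49)=133
Option B: A[8] 33->-9, delta=-42, new_sum=84+(-42)=42 <-- matches target
Option C: A[6] 48->-6, delta=-54, new_sum=84+(-54)=30
Option D: A[2] -19->24, delta=43, new_sum=84+(43)=127
Option E: A[3] -10->5, delta=15, new_sum=84+(15)=99

Answer: B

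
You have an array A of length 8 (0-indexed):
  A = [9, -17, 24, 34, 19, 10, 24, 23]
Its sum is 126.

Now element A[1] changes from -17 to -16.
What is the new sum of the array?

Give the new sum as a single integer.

Answer: 127

Derivation:
Old value at index 1: -17
New value at index 1: -16
Delta = -16 - -17 = 1
New sum = old_sum + delta = 126 + (1) = 127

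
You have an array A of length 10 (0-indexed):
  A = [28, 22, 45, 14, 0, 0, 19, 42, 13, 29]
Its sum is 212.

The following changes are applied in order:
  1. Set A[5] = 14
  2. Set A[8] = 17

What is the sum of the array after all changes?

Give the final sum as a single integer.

Answer: 230

Derivation:
Initial sum: 212
Change 1: A[5] 0 -> 14, delta = 14, sum = 226
Change 2: A[8] 13 -> 17, delta = 4, sum = 230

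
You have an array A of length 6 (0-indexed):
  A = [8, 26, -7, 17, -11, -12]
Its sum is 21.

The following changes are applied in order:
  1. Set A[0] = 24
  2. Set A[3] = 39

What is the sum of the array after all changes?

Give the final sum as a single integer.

Initial sum: 21
Change 1: A[0] 8 -> 24, delta = 16, sum = 37
Change 2: A[3] 17 -> 39, delta = 22, sum = 59

Answer: 59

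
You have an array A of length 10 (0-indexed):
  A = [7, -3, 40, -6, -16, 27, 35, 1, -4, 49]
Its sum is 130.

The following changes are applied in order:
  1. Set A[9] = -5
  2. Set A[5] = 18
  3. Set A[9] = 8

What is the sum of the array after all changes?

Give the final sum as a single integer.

Initial sum: 130
Change 1: A[9] 49 -> -5, delta = -54, sum = 76
Change 2: A[5] 27 -> 18, delta = -9, sum = 67
Change 3: A[9] -5 -> 8, delta = 13, sum = 80

Answer: 80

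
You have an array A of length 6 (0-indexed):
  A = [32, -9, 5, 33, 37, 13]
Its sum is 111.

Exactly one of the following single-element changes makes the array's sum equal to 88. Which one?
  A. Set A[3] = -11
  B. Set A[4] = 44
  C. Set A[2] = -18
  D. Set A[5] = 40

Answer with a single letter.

Option A: A[3] 33->-11, delta=-44, new_sum=111+(-44)=67
Option B: A[4] 37->44, delta=7, new_sum=111+(7)=118
Option C: A[2] 5->-18, delta=-23, new_sum=111+(-23)=88 <-- matches target
Option D: A[5] 13->40, delta=27, new_sum=111+(27)=138

Answer: C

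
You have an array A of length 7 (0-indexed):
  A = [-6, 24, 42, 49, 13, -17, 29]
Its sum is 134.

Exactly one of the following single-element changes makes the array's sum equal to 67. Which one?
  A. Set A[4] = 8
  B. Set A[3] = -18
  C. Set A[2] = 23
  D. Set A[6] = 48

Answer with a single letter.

Option A: A[4] 13->8, delta=-5, new_sum=134+(-5)=129
Option B: A[3] 49->-18, delta=-67, new_sum=134+(-67)=67 <-- matches target
Option C: A[2] 42->23, delta=-19, new_sum=134+(-19)=115
Option D: A[6] 29->48, delta=19, new_sum=134+(19)=153

Answer: B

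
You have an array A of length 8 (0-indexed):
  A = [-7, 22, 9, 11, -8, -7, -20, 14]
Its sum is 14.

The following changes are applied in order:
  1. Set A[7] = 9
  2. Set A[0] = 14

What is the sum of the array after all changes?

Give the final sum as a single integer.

Answer: 30

Derivation:
Initial sum: 14
Change 1: A[7] 14 -> 9, delta = -5, sum = 9
Change 2: A[0] -7 -> 14, delta = 21, sum = 30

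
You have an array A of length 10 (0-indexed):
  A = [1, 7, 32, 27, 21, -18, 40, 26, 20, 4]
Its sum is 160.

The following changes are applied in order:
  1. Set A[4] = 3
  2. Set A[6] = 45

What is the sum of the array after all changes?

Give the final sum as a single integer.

Initial sum: 160
Change 1: A[4] 21 -> 3, delta = -18, sum = 142
Change 2: A[6] 40 -> 45, delta = 5, sum = 147

Answer: 147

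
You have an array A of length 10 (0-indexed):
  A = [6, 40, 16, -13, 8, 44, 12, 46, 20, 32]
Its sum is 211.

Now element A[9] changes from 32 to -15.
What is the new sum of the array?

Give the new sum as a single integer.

Answer: 164

Derivation:
Old value at index 9: 32
New value at index 9: -15
Delta = -15 - 32 = -47
New sum = old_sum + delta = 211 + (-47) = 164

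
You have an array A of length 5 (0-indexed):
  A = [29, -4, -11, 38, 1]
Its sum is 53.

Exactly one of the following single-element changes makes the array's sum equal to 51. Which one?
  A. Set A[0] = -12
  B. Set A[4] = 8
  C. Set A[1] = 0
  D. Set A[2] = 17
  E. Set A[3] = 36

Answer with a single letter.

Option A: A[0] 29->-12, delta=-41, new_sum=53+(-41)=12
Option B: A[4] 1->8, delta=7, new_sum=53+(7)=60
Option C: A[1] -4->0, delta=4, new_sum=53+(4)=57
Option D: A[2] -11->17, delta=28, new_sum=53+(28)=81
Option E: A[3] 38->36, delta=-2, new_sum=53+(-2)=51 <-- matches target

Answer: E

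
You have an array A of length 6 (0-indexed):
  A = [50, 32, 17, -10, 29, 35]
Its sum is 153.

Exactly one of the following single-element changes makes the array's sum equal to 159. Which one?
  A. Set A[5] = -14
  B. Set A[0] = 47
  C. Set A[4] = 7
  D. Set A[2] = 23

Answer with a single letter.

Answer: D

Derivation:
Option A: A[5] 35->-14, delta=-49, new_sum=153+(-49)=104
Option B: A[0] 50->47, delta=-3, new_sum=153+(-3)=150
Option C: A[4] 29->7, delta=-22, new_sum=153+(-22)=131
Option D: A[2] 17->23, delta=6, new_sum=153+(6)=159 <-- matches target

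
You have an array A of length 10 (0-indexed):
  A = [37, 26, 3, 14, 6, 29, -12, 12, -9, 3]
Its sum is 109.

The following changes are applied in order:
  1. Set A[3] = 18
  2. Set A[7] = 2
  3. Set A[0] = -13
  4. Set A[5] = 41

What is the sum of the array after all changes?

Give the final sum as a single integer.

Answer: 65

Derivation:
Initial sum: 109
Change 1: A[3] 14 -> 18, delta = 4, sum = 113
Change 2: A[7] 12 -> 2, delta = -10, sum = 103
Change 3: A[0] 37 -> -13, delta = -50, sum = 53
Change 4: A[5] 29 -> 41, delta = 12, sum = 65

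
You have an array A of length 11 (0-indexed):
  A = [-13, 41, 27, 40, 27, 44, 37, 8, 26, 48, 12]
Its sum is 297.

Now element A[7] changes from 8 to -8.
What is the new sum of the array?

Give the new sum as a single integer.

Answer: 281

Derivation:
Old value at index 7: 8
New value at index 7: -8
Delta = -8 - 8 = -16
New sum = old_sum + delta = 297 + (-16) = 281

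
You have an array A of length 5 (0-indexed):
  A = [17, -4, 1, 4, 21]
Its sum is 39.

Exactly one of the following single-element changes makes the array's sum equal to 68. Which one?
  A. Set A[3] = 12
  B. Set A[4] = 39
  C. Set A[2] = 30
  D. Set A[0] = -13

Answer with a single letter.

Answer: C

Derivation:
Option A: A[3] 4->12, delta=8, new_sum=39+(8)=47
Option B: A[4] 21->39, delta=18, new_sum=39+(18)=57
Option C: A[2] 1->30, delta=29, new_sum=39+(29)=68 <-- matches target
Option D: A[0] 17->-13, delta=-30, new_sum=39+(-30)=9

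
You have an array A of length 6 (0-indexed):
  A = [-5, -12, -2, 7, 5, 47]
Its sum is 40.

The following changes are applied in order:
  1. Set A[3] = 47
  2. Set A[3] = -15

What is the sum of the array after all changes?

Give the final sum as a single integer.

Initial sum: 40
Change 1: A[3] 7 -> 47, delta = 40, sum = 80
Change 2: A[3] 47 -> -15, delta = -62, sum = 18

Answer: 18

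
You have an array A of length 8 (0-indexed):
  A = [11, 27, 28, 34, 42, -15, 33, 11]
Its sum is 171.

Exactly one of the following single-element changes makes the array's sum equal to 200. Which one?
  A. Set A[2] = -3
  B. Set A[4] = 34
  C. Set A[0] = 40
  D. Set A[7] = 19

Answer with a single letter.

Answer: C

Derivation:
Option A: A[2] 28->-3, delta=-31, new_sum=171+(-31)=140
Option B: A[4] 42->34, delta=-8, new_sum=171+(-8)=163
Option C: A[0] 11->40, delta=29, new_sum=171+(29)=200 <-- matches target
Option D: A[7] 11->19, delta=8, new_sum=171+(8)=179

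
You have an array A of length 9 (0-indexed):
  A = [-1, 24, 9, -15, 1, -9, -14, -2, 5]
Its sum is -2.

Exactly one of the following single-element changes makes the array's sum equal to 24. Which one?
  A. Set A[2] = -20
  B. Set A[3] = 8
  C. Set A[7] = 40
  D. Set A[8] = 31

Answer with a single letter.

Option A: A[2] 9->-20, delta=-29, new_sum=-2+(-29)=-31
Option B: A[3] -15->8, delta=23, new_sum=-2+(23)=21
Option C: A[7] -2->40, delta=42, new_sum=-2+(42)=40
Option D: A[8] 5->31, delta=26, new_sum=-2+(26)=24 <-- matches target

Answer: D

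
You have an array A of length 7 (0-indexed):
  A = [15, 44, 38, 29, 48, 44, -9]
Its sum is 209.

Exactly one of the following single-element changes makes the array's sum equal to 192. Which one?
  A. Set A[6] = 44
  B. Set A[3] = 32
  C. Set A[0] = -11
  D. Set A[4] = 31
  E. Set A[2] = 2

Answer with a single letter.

Answer: D

Derivation:
Option A: A[6] -9->44, delta=53, new_sum=209+(53)=262
Option B: A[3] 29->32, delta=3, new_sum=209+(3)=212
Option C: A[0] 15->-11, delta=-26, new_sum=209+(-26)=183
Option D: A[4] 48->31, delta=-17, new_sum=209+(-17)=192 <-- matches target
Option E: A[2] 38->2, delta=-36, new_sum=209+(-36)=173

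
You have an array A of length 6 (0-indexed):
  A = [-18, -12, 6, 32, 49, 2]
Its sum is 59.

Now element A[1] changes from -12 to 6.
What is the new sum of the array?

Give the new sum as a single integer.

Old value at index 1: -12
New value at index 1: 6
Delta = 6 - -12 = 18
New sum = old_sum + delta = 59 + (18) = 77

Answer: 77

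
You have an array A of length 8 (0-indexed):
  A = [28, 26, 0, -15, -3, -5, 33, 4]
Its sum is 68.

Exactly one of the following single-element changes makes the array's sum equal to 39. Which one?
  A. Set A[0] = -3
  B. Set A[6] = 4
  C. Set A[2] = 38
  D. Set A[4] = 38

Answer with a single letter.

Answer: B

Derivation:
Option A: A[0] 28->-3, delta=-31, new_sum=68+(-31)=37
Option B: A[6] 33->4, delta=-29, new_sum=68+(-29)=39 <-- matches target
Option C: A[2] 0->38, delta=38, new_sum=68+(38)=106
Option D: A[4] -3->38, delta=41, new_sum=68+(41)=109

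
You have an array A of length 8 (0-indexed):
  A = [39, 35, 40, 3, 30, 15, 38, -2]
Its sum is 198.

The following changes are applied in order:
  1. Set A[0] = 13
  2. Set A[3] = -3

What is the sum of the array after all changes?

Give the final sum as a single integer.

Answer: 166

Derivation:
Initial sum: 198
Change 1: A[0] 39 -> 13, delta = -26, sum = 172
Change 2: A[3] 3 -> -3, delta = -6, sum = 166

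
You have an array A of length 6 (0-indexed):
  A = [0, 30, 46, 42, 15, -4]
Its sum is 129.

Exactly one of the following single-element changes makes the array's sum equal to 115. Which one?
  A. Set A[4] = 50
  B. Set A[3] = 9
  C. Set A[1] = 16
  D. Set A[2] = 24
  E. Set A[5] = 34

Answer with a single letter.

Answer: C

Derivation:
Option A: A[4] 15->50, delta=35, new_sum=129+(35)=164
Option B: A[3] 42->9, delta=-33, new_sum=129+(-33)=96
Option C: A[1] 30->16, delta=-14, new_sum=129+(-14)=115 <-- matches target
Option D: A[2] 46->24, delta=-22, new_sum=129+(-22)=107
Option E: A[5] -4->34, delta=38, new_sum=129+(38)=167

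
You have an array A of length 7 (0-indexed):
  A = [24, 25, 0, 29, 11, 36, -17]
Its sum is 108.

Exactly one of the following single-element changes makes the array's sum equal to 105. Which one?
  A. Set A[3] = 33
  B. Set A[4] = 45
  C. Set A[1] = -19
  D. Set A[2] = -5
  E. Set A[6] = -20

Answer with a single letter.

Option A: A[3] 29->33, delta=4, new_sum=108+(4)=112
Option B: A[4] 11->45, delta=34, new_sum=108+(34)=142
Option C: A[1] 25->-19, delta=-44, new_sum=108+(-44)=64
Option D: A[2] 0->-5, delta=-5, new_sum=108+(-5)=103
Option E: A[6] -17->-20, delta=-3, new_sum=108+(-3)=105 <-- matches target

Answer: E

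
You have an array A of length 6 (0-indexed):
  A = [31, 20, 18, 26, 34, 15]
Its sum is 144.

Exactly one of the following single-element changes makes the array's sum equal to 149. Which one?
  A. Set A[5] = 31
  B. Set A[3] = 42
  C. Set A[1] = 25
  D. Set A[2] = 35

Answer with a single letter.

Option A: A[5] 15->31, delta=16, new_sum=144+(16)=160
Option B: A[3] 26->42, delta=16, new_sum=144+(16)=160
Option C: A[1] 20->25, delta=5, new_sum=144+(5)=149 <-- matches target
Option D: A[2] 18->35, delta=17, new_sum=144+(17)=161

Answer: C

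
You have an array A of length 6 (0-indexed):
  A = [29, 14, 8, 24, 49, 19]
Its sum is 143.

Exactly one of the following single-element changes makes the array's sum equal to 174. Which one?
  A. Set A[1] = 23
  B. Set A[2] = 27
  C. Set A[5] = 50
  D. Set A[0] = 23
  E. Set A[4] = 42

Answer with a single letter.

Answer: C

Derivation:
Option A: A[1] 14->23, delta=9, new_sum=143+(9)=152
Option B: A[2] 8->27, delta=19, new_sum=143+(19)=162
Option C: A[5] 19->50, delta=31, new_sum=143+(31)=174 <-- matches target
Option D: A[0] 29->23, delta=-6, new_sum=143+(-6)=137
Option E: A[4] 49->42, delta=-7, new_sum=143+(-7)=136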